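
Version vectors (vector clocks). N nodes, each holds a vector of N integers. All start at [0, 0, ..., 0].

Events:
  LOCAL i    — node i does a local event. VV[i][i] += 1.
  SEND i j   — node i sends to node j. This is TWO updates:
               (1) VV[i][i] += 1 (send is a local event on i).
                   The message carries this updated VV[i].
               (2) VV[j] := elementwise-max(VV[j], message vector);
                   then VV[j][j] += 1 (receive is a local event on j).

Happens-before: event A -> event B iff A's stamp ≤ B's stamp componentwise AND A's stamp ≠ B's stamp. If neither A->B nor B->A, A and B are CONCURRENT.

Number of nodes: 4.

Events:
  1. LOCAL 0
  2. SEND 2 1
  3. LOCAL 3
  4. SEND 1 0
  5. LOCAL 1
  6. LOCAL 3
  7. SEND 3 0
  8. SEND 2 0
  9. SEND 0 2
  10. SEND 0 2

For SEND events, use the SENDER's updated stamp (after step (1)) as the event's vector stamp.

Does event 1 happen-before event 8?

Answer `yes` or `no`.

Answer: no

Derivation:
Initial: VV[0]=[0, 0, 0, 0]
Initial: VV[1]=[0, 0, 0, 0]
Initial: VV[2]=[0, 0, 0, 0]
Initial: VV[3]=[0, 0, 0, 0]
Event 1: LOCAL 0: VV[0][0]++ -> VV[0]=[1, 0, 0, 0]
Event 2: SEND 2->1: VV[2][2]++ -> VV[2]=[0, 0, 1, 0], msg_vec=[0, 0, 1, 0]; VV[1]=max(VV[1],msg_vec) then VV[1][1]++ -> VV[1]=[0, 1, 1, 0]
Event 3: LOCAL 3: VV[3][3]++ -> VV[3]=[0, 0, 0, 1]
Event 4: SEND 1->0: VV[1][1]++ -> VV[1]=[0, 2, 1, 0], msg_vec=[0, 2, 1, 0]; VV[0]=max(VV[0],msg_vec) then VV[0][0]++ -> VV[0]=[2, 2, 1, 0]
Event 5: LOCAL 1: VV[1][1]++ -> VV[1]=[0, 3, 1, 0]
Event 6: LOCAL 3: VV[3][3]++ -> VV[3]=[0, 0, 0, 2]
Event 7: SEND 3->0: VV[3][3]++ -> VV[3]=[0, 0, 0, 3], msg_vec=[0, 0, 0, 3]; VV[0]=max(VV[0],msg_vec) then VV[0][0]++ -> VV[0]=[3, 2, 1, 3]
Event 8: SEND 2->0: VV[2][2]++ -> VV[2]=[0, 0, 2, 0], msg_vec=[0, 0, 2, 0]; VV[0]=max(VV[0],msg_vec) then VV[0][0]++ -> VV[0]=[4, 2, 2, 3]
Event 9: SEND 0->2: VV[0][0]++ -> VV[0]=[5, 2, 2, 3], msg_vec=[5, 2, 2, 3]; VV[2]=max(VV[2],msg_vec) then VV[2][2]++ -> VV[2]=[5, 2, 3, 3]
Event 10: SEND 0->2: VV[0][0]++ -> VV[0]=[6, 2, 2, 3], msg_vec=[6, 2, 2, 3]; VV[2]=max(VV[2],msg_vec) then VV[2][2]++ -> VV[2]=[6, 2, 4, 3]
Event 1 stamp: [1, 0, 0, 0]
Event 8 stamp: [0, 0, 2, 0]
[1, 0, 0, 0] <= [0, 0, 2, 0]? False. Equal? False. Happens-before: False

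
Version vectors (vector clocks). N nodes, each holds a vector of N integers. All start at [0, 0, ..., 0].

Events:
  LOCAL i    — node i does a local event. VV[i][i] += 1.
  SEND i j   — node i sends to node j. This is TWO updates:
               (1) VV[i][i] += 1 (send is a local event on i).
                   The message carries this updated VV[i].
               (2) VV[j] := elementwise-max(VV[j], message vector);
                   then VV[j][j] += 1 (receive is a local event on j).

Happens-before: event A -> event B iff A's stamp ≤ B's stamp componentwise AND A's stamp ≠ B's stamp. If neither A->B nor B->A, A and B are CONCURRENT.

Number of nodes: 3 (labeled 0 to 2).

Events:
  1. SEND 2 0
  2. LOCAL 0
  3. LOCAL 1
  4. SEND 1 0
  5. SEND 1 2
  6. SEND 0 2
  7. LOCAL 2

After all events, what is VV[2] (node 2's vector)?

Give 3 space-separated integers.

Answer: 4 3 4

Derivation:
Initial: VV[0]=[0, 0, 0]
Initial: VV[1]=[0, 0, 0]
Initial: VV[2]=[0, 0, 0]
Event 1: SEND 2->0: VV[2][2]++ -> VV[2]=[0, 0, 1], msg_vec=[0, 0, 1]; VV[0]=max(VV[0],msg_vec) then VV[0][0]++ -> VV[0]=[1, 0, 1]
Event 2: LOCAL 0: VV[0][0]++ -> VV[0]=[2, 0, 1]
Event 3: LOCAL 1: VV[1][1]++ -> VV[1]=[0, 1, 0]
Event 4: SEND 1->0: VV[1][1]++ -> VV[1]=[0, 2, 0], msg_vec=[0, 2, 0]; VV[0]=max(VV[0],msg_vec) then VV[0][0]++ -> VV[0]=[3, 2, 1]
Event 5: SEND 1->2: VV[1][1]++ -> VV[1]=[0, 3, 0], msg_vec=[0, 3, 0]; VV[2]=max(VV[2],msg_vec) then VV[2][2]++ -> VV[2]=[0, 3, 2]
Event 6: SEND 0->2: VV[0][0]++ -> VV[0]=[4, 2, 1], msg_vec=[4, 2, 1]; VV[2]=max(VV[2],msg_vec) then VV[2][2]++ -> VV[2]=[4, 3, 3]
Event 7: LOCAL 2: VV[2][2]++ -> VV[2]=[4, 3, 4]
Final vectors: VV[0]=[4, 2, 1]; VV[1]=[0, 3, 0]; VV[2]=[4, 3, 4]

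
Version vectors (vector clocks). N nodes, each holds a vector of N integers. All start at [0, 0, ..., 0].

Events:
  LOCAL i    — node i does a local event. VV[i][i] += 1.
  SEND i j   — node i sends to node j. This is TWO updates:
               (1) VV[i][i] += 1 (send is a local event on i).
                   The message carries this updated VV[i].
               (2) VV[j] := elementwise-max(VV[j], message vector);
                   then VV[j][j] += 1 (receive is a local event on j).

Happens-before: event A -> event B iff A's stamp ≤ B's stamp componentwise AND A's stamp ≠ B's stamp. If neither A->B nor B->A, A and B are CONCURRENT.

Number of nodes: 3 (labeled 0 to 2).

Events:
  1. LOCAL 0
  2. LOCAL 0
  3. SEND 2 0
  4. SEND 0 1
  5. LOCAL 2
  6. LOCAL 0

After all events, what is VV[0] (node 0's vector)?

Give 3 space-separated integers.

Initial: VV[0]=[0, 0, 0]
Initial: VV[1]=[0, 0, 0]
Initial: VV[2]=[0, 0, 0]
Event 1: LOCAL 0: VV[0][0]++ -> VV[0]=[1, 0, 0]
Event 2: LOCAL 0: VV[0][0]++ -> VV[0]=[2, 0, 0]
Event 3: SEND 2->0: VV[2][2]++ -> VV[2]=[0, 0, 1], msg_vec=[0, 0, 1]; VV[0]=max(VV[0],msg_vec) then VV[0][0]++ -> VV[0]=[3, 0, 1]
Event 4: SEND 0->1: VV[0][0]++ -> VV[0]=[4, 0, 1], msg_vec=[4, 0, 1]; VV[1]=max(VV[1],msg_vec) then VV[1][1]++ -> VV[1]=[4, 1, 1]
Event 5: LOCAL 2: VV[2][2]++ -> VV[2]=[0, 0, 2]
Event 6: LOCAL 0: VV[0][0]++ -> VV[0]=[5, 0, 1]
Final vectors: VV[0]=[5, 0, 1]; VV[1]=[4, 1, 1]; VV[2]=[0, 0, 2]

Answer: 5 0 1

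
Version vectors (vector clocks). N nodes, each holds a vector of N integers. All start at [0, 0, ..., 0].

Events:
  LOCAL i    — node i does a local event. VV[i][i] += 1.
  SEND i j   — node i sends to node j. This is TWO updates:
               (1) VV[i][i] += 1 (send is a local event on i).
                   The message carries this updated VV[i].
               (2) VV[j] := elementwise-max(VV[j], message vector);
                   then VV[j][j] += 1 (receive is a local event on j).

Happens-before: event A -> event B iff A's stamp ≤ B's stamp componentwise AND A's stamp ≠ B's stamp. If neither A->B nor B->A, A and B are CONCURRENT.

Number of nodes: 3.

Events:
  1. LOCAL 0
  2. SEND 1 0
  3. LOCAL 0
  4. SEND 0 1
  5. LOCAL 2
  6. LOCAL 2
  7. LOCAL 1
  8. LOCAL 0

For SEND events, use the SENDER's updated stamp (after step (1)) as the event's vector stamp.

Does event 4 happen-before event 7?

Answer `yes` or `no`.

Answer: yes

Derivation:
Initial: VV[0]=[0, 0, 0]
Initial: VV[1]=[0, 0, 0]
Initial: VV[2]=[0, 0, 0]
Event 1: LOCAL 0: VV[0][0]++ -> VV[0]=[1, 0, 0]
Event 2: SEND 1->0: VV[1][1]++ -> VV[1]=[0, 1, 0], msg_vec=[0, 1, 0]; VV[0]=max(VV[0],msg_vec) then VV[0][0]++ -> VV[0]=[2, 1, 0]
Event 3: LOCAL 0: VV[0][0]++ -> VV[0]=[3, 1, 0]
Event 4: SEND 0->1: VV[0][0]++ -> VV[0]=[4, 1, 0], msg_vec=[4, 1, 0]; VV[1]=max(VV[1],msg_vec) then VV[1][1]++ -> VV[1]=[4, 2, 0]
Event 5: LOCAL 2: VV[2][2]++ -> VV[2]=[0, 0, 1]
Event 6: LOCAL 2: VV[2][2]++ -> VV[2]=[0, 0, 2]
Event 7: LOCAL 1: VV[1][1]++ -> VV[1]=[4, 3, 0]
Event 8: LOCAL 0: VV[0][0]++ -> VV[0]=[5, 1, 0]
Event 4 stamp: [4, 1, 0]
Event 7 stamp: [4, 3, 0]
[4, 1, 0] <= [4, 3, 0]? True. Equal? False. Happens-before: True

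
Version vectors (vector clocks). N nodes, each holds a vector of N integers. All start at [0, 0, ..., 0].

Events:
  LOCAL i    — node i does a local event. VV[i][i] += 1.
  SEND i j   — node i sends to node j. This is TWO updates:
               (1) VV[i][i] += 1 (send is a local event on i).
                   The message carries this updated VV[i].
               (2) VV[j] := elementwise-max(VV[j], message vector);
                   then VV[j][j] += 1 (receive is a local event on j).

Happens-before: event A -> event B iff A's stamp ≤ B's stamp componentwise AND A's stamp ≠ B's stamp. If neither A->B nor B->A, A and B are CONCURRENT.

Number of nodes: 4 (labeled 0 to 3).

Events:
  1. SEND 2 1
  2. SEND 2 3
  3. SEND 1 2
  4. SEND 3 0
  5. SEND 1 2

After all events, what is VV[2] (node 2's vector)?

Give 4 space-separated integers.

Answer: 0 3 4 0

Derivation:
Initial: VV[0]=[0, 0, 0, 0]
Initial: VV[1]=[0, 0, 0, 0]
Initial: VV[2]=[0, 0, 0, 0]
Initial: VV[3]=[0, 0, 0, 0]
Event 1: SEND 2->1: VV[2][2]++ -> VV[2]=[0, 0, 1, 0], msg_vec=[0, 0, 1, 0]; VV[1]=max(VV[1],msg_vec) then VV[1][1]++ -> VV[1]=[0, 1, 1, 0]
Event 2: SEND 2->3: VV[2][2]++ -> VV[2]=[0, 0, 2, 0], msg_vec=[0, 0, 2, 0]; VV[3]=max(VV[3],msg_vec) then VV[3][3]++ -> VV[3]=[0, 0, 2, 1]
Event 3: SEND 1->2: VV[1][1]++ -> VV[1]=[0, 2, 1, 0], msg_vec=[0, 2, 1, 0]; VV[2]=max(VV[2],msg_vec) then VV[2][2]++ -> VV[2]=[0, 2, 3, 0]
Event 4: SEND 3->0: VV[3][3]++ -> VV[3]=[0, 0, 2, 2], msg_vec=[0, 0, 2, 2]; VV[0]=max(VV[0],msg_vec) then VV[0][0]++ -> VV[0]=[1, 0, 2, 2]
Event 5: SEND 1->2: VV[1][1]++ -> VV[1]=[0, 3, 1, 0], msg_vec=[0, 3, 1, 0]; VV[2]=max(VV[2],msg_vec) then VV[2][2]++ -> VV[2]=[0, 3, 4, 0]
Final vectors: VV[0]=[1, 0, 2, 2]; VV[1]=[0, 3, 1, 0]; VV[2]=[0, 3, 4, 0]; VV[3]=[0, 0, 2, 2]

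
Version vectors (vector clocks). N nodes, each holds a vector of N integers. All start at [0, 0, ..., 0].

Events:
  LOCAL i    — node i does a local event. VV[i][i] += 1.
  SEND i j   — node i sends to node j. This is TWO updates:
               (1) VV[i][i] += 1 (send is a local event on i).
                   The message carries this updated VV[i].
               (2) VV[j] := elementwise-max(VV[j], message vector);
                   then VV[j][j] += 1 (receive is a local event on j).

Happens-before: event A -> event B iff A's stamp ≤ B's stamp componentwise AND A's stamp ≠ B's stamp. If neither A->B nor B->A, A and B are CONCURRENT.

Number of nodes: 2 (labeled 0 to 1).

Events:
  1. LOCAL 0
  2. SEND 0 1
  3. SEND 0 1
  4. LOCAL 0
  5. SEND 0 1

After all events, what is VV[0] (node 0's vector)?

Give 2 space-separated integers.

Answer: 5 0

Derivation:
Initial: VV[0]=[0, 0]
Initial: VV[1]=[0, 0]
Event 1: LOCAL 0: VV[0][0]++ -> VV[0]=[1, 0]
Event 2: SEND 0->1: VV[0][0]++ -> VV[0]=[2, 0], msg_vec=[2, 0]; VV[1]=max(VV[1],msg_vec) then VV[1][1]++ -> VV[1]=[2, 1]
Event 3: SEND 0->1: VV[0][0]++ -> VV[0]=[3, 0], msg_vec=[3, 0]; VV[1]=max(VV[1],msg_vec) then VV[1][1]++ -> VV[1]=[3, 2]
Event 4: LOCAL 0: VV[0][0]++ -> VV[0]=[4, 0]
Event 5: SEND 0->1: VV[0][0]++ -> VV[0]=[5, 0], msg_vec=[5, 0]; VV[1]=max(VV[1],msg_vec) then VV[1][1]++ -> VV[1]=[5, 3]
Final vectors: VV[0]=[5, 0]; VV[1]=[5, 3]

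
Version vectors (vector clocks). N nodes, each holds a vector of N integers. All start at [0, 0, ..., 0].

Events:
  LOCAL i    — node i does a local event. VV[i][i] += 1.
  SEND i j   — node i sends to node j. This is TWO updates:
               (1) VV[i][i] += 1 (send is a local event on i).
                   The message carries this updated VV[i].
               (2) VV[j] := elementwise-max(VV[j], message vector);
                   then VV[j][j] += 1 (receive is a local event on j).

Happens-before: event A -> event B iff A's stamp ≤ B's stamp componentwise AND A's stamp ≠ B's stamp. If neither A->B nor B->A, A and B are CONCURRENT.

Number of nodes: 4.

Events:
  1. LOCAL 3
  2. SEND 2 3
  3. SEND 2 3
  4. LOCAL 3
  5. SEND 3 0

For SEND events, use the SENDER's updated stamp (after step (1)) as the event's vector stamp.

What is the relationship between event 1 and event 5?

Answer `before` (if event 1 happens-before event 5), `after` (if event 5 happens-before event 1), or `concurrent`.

Answer: before

Derivation:
Initial: VV[0]=[0, 0, 0, 0]
Initial: VV[1]=[0, 0, 0, 0]
Initial: VV[2]=[0, 0, 0, 0]
Initial: VV[3]=[0, 0, 0, 0]
Event 1: LOCAL 3: VV[3][3]++ -> VV[3]=[0, 0, 0, 1]
Event 2: SEND 2->3: VV[2][2]++ -> VV[2]=[0, 0, 1, 0], msg_vec=[0, 0, 1, 0]; VV[3]=max(VV[3],msg_vec) then VV[3][3]++ -> VV[3]=[0, 0, 1, 2]
Event 3: SEND 2->3: VV[2][2]++ -> VV[2]=[0, 0, 2, 0], msg_vec=[0, 0, 2, 0]; VV[3]=max(VV[3],msg_vec) then VV[3][3]++ -> VV[3]=[0, 0, 2, 3]
Event 4: LOCAL 3: VV[3][3]++ -> VV[3]=[0, 0, 2, 4]
Event 5: SEND 3->0: VV[3][3]++ -> VV[3]=[0, 0, 2, 5], msg_vec=[0, 0, 2, 5]; VV[0]=max(VV[0],msg_vec) then VV[0][0]++ -> VV[0]=[1, 0, 2, 5]
Event 1 stamp: [0, 0, 0, 1]
Event 5 stamp: [0, 0, 2, 5]
[0, 0, 0, 1] <= [0, 0, 2, 5]? True
[0, 0, 2, 5] <= [0, 0, 0, 1]? False
Relation: before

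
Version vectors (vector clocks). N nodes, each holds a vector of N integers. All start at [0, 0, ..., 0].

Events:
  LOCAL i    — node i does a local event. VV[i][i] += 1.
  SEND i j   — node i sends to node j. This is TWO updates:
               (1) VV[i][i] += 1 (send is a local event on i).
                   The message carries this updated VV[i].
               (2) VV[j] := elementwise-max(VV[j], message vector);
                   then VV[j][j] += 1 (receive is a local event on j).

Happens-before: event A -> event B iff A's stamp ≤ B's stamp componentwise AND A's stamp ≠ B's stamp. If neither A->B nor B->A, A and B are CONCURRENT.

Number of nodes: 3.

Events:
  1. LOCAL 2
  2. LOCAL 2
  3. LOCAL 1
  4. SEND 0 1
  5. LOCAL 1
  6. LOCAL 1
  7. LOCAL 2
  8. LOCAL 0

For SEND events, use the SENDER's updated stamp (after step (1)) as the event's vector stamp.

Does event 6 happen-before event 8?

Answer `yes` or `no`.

Initial: VV[0]=[0, 0, 0]
Initial: VV[1]=[0, 0, 0]
Initial: VV[2]=[0, 0, 0]
Event 1: LOCAL 2: VV[2][2]++ -> VV[2]=[0, 0, 1]
Event 2: LOCAL 2: VV[2][2]++ -> VV[2]=[0, 0, 2]
Event 3: LOCAL 1: VV[1][1]++ -> VV[1]=[0, 1, 0]
Event 4: SEND 0->1: VV[0][0]++ -> VV[0]=[1, 0, 0], msg_vec=[1, 0, 0]; VV[1]=max(VV[1],msg_vec) then VV[1][1]++ -> VV[1]=[1, 2, 0]
Event 5: LOCAL 1: VV[1][1]++ -> VV[1]=[1, 3, 0]
Event 6: LOCAL 1: VV[1][1]++ -> VV[1]=[1, 4, 0]
Event 7: LOCAL 2: VV[2][2]++ -> VV[2]=[0, 0, 3]
Event 8: LOCAL 0: VV[0][0]++ -> VV[0]=[2, 0, 0]
Event 6 stamp: [1, 4, 0]
Event 8 stamp: [2, 0, 0]
[1, 4, 0] <= [2, 0, 0]? False. Equal? False. Happens-before: False

Answer: no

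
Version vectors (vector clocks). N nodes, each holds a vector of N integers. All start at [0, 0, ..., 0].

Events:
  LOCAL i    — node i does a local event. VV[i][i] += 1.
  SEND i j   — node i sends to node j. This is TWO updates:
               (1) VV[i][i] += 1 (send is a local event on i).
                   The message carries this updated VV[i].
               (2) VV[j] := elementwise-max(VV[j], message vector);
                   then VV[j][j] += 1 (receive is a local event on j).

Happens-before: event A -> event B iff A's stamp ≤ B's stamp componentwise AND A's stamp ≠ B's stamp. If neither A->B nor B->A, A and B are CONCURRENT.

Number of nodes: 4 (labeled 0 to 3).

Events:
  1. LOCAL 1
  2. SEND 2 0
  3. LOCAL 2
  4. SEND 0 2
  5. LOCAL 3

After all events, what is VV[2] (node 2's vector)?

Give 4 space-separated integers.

Initial: VV[0]=[0, 0, 0, 0]
Initial: VV[1]=[0, 0, 0, 0]
Initial: VV[2]=[0, 0, 0, 0]
Initial: VV[3]=[0, 0, 0, 0]
Event 1: LOCAL 1: VV[1][1]++ -> VV[1]=[0, 1, 0, 0]
Event 2: SEND 2->0: VV[2][2]++ -> VV[2]=[0, 0, 1, 0], msg_vec=[0, 0, 1, 0]; VV[0]=max(VV[0],msg_vec) then VV[0][0]++ -> VV[0]=[1, 0, 1, 0]
Event 3: LOCAL 2: VV[2][2]++ -> VV[2]=[0, 0, 2, 0]
Event 4: SEND 0->2: VV[0][0]++ -> VV[0]=[2, 0, 1, 0], msg_vec=[2, 0, 1, 0]; VV[2]=max(VV[2],msg_vec) then VV[2][2]++ -> VV[2]=[2, 0, 3, 0]
Event 5: LOCAL 3: VV[3][3]++ -> VV[3]=[0, 0, 0, 1]
Final vectors: VV[0]=[2, 0, 1, 0]; VV[1]=[0, 1, 0, 0]; VV[2]=[2, 0, 3, 0]; VV[3]=[0, 0, 0, 1]

Answer: 2 0 3 0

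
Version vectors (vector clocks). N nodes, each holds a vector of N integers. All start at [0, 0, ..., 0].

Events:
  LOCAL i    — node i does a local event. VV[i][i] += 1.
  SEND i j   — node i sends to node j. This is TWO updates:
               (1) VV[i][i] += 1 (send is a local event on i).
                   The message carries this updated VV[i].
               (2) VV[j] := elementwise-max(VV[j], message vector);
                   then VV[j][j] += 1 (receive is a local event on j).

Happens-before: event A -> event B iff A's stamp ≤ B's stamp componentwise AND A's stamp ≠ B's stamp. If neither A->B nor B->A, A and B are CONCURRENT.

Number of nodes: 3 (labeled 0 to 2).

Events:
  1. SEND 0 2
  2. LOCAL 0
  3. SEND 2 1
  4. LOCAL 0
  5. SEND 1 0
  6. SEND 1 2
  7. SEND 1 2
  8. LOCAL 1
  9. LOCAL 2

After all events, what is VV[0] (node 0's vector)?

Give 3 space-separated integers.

Answer: 4 2 2

Derivation:
Initial: VV[0]=[0, 0, 0]
Initial: VV[1]=[0, 0, 0]
Initial: VV[2]=[0, 0, 0]
Event 1: SEND 0->2: VV[0][0]++ -> VV[0]=[1, 0, 0], msg_vec=[1, 0, 0]; VV[2]=max(VV[2],msg_vec) then VV[2][2]++ -> VV[2]=[1, 0, 1]
Event 2: LOCAL 0: VV[0][0]++ -> VV[0]=[2, 0, 0]
Event 3: SEND 2->1: VV[2][2]++ -> VV[2]=[1, 0, 2], msg_vec=[1, 0, 2]; VV[1]=max(VV[1],msg_vec) then VV[1][1]++ -> VV[1]=[1, 1, 2]
Event 4: LOCAL 0: VV[0][0]++ -> VV[0]=[3, 0, 0]
Event 5: SEND 1->0: VV[1][1]++ -> VV[1]=[1, 2, 2], msg_vec=[1, 2, 2]; VV[0]=max(VV[0],msg_vec) then VV[0][0]++ -> VV[0]=[4, 2, 2]
Event 6: SEND 1->2: VV[1][1]++ -> VV[1]=[1, 3, 2], msg_vec=[1, 3, 2]; VV[2]=max(VV[2],msg_vec) then VV[2][2]++ -> VV[2]=[1, 3, 3]
Event 7: SEND 1->2: VV[1][1]++ -> VV[1]=[1, 4, 2], msg_vec=[1, 4, 2]; VV[2]=max(VV[2],msg_vec) then VV[2][2]++ -> VV[2]=[1, 4, 4]
Event 8: LOCAL 1: VV[1][1]++ -> VV[1]=[1, 5, 2]
Event 9: LOCAL 2: VV[2][2]++ -> VV[2]=[1, 4, 5]
Final vectors: VV[0]=[4, 2, 2]; VV[1]=[1, 5, 2]; VV[2]=[1, 4, 5]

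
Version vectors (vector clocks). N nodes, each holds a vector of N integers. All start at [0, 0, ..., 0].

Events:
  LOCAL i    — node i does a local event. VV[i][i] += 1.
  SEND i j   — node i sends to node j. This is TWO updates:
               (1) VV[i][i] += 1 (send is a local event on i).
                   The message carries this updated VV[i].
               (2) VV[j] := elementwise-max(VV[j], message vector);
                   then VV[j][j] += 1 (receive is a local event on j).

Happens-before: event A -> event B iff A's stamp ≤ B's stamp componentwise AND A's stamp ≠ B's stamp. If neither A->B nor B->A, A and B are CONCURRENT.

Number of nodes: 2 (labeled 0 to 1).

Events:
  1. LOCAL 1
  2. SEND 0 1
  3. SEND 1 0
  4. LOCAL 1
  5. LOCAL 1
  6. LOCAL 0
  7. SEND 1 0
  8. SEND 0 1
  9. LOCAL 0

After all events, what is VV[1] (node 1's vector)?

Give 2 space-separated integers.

Initial: VV[0]=[0, 0]
Initial: VV[1]=[0, 0]
Event 1: LOCAL 1: VV[1][1]++ -> VV[1]=[0, 1]
Event 2: SEND 0->1: VV[0][0]++ -> VV[0]=[1, 0], msg_vec=[1, 0]; VV[1]=max(VV[1],msg_vec) then VV[1][1]++ -> VV[1]=[1, 2]
Event 3: SEND 1->0: VV[1][1]++ -> VV[1]=[1, 3], msg_vec=[1, 3]; VV[0]=max(VV[0],msg_vec) then VV[0][0]++ -> VV[0]=[2, 3]
Event 4: LOCAL 1: VV[1][1]++ -> VV[1]=[1, 4]
Event 5: LOCAL 1: VV[1][1]++ -> VV[1]=[1, 5]
Event 6: LOCAL 0: VV[0][0]++ -> VV[0]=[3, 3]
Event 7: SEND 1->0: VV[1][1]++ -> VV[1]=[1, 6], msg_vec=[1, 6]; VV[0]=max(VV[0],msg_vec) then VV[0][0]++ -> VV[0]=[4, 6]
Event 8: SEND 0->1: VV[0][0]++ -> VV[0]=[5, 6], msg_vec=[5, 6]; VV[1]=max(VV[1],msg_vec) then VV[1][1]++ -> VV[1]=[5, 7]
Event 9: LOCAL 0: VV[0][0]++ -> VV[0]=[6, 6]
Final vectors: VV[0]=[6, 6]; VV[1]=[5, 7]

Answer: 5 7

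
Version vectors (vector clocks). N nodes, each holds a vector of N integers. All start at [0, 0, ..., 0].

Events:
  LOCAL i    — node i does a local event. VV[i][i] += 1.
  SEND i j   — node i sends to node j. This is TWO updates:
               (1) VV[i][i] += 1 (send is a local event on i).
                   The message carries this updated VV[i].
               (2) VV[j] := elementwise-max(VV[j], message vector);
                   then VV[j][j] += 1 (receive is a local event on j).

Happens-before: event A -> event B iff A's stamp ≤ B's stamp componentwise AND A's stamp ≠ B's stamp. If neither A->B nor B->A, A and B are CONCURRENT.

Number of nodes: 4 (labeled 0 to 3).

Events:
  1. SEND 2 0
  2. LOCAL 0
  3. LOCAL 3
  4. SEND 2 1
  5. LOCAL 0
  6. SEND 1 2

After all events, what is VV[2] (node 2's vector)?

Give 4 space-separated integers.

Answer: 0 2 3 0

Derivation:
Initial: VV[0]=[0, 0, 0, 0]
Initial: VV[1]=[0, 0, 0, 0]
Initial: VV[2]=[0, 0, 0, 0]
Initial: VV[3]=[0, 0, 0, 0]
Event 1: SEND 2->0: VV[2][2]++ -> VV[2]=[0, 0, 1, 0], msg_vec=[0, 0, 1, 0]; VV[0]=max(VV[0],msg_vec) then VV[0][0]++ -> VV[0]=[1, 0, 1, 0]
Event 2: LOCAL 0: VV[0][0]++ -> VV[0]=[2, 0, 1, 0]
Event 3: LOCAL 3: VV[3][3]++ -> VV[3]=[0, 0, 0, 1]
Event 4: SEND 2->1: VV[2][2]++ -> VV[2]=[0, 0, 2, 0], msg_vec=[0, 0, 2, 0]; VV[1]=max(VV[1],msg_vec) then VV[1][1]++ -> VV[1]=[0, 1, 2, 0]
Event 5: LOCAL 0: VV[0][0]++ -> VV[0]=[3, 0, 1, 0]
Event 6: SEND 1->2: VV[1][1]++ -> VV[1]=[0, 2, 2, 0], msg_vec=[0, 2, 2, 0]; VV[2]=max(VV[2],msg_vec) then VV[2][2]++ -> VV[2]=[0, 2, 3, 0]
Final vectors: VV[0]=[3, 0, 1, 0]; VV[1]=[0, 2, 2, 0]; VV[2]=[0, 2, 3, 0]; VV[3]=[0, 0, 0, 1]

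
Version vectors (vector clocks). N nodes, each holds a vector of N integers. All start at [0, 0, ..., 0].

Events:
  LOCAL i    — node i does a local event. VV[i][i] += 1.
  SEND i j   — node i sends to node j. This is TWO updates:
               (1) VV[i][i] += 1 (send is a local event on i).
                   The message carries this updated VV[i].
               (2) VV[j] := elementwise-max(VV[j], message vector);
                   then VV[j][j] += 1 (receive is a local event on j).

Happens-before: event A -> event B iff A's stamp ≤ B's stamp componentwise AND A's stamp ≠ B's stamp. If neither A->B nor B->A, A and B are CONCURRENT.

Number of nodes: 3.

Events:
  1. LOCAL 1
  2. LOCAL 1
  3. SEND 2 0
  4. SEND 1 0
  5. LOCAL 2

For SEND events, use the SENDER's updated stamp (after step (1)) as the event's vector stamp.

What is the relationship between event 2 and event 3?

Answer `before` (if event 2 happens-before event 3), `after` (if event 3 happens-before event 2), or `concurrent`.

Initial: VV[0]=[0, 0, 0]
Initial: VV[1]=[0, 0, 0]
Initial: VV[2]=[0, 0, 0]
Event 1: LOCAL 1: VV[1][1]++ -> VV[1]=[0, 1, 0]
Event 2: LOCAL 1: VV[1][1]++ -> VV[1]=[0, 2, 0]
Event 3: SEND 2->0: VV[2][2]++ -> VV[2]=[0, 0, 1], msg_vec=[0, 0, 1]; VV[0]=max(VV[0],msg_vec) then VV[0][0]++ -> VV[0]=[1, 0, 1]
Event 4: SEND 1->0: VV[1][1]++ -> VV[1]=[0, 3, 0], msg_vec=[0, 3, 0]; VV[0]=max(VV[0],msg_vec) then VV[0][0]++ -> VV[0]=[2, 3, 1]
Event 5: LOCAL 2: VV[2][2]++ -> VV[2]=[0, 0, 2]
Event 2 stamp: [0, 2, 0]
Event 3 stamp: [0, 0, 1]
[0, 2, 0] <= [0, 0, 1]? False
[0, 0, 1] <= [0, 2, 0]? False
Relation: concurrent

Answer: concurrent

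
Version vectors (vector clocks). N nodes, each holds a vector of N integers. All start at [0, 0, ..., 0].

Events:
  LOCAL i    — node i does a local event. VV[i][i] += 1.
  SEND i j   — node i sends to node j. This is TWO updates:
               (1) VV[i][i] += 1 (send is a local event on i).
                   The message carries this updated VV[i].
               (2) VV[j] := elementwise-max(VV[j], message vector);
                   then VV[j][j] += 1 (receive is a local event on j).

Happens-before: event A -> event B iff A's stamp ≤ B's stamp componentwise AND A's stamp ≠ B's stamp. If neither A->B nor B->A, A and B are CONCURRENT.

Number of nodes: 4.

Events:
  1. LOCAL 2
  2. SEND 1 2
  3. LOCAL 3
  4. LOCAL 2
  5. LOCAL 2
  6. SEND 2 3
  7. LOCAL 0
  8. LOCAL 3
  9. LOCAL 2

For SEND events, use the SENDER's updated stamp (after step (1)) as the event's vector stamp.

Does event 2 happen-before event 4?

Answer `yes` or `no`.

Initial: VV[0]=[0, 0, 0, 0]
Initial: VV[1]=[0, 0, 0, 0]
Initial: VV[2]=[0, 0, 0, 0]
Initial: VV[3]=[0, 0, 0, 0]
Event 1: LOCAL 2: VV[2][2]++ -> VV[2]=[0, 0, 1, 0]
Event 2: SEND 1->2: VV[1][1]++ -> VV[1]=[0, 1, 0, 0], msg_vec=[0, 1, 0, 0]; VV[2]=max(VV[2],msg_vec) then VV[2][2]++ -> VV[2]=[0, 1, 2, 0]
Event 3: LOCAL 3: VV[3][3]++ -> VV[3]=[0, 0, 0, 1]
Event 4: LOCAL 2: VV[2][2]++ -> VV[2]=[0, 1, 3, 0]
Event 5: LOCAL 2: VV[2][2]++ -> VV[2]=[0, 1, 4, 0]
Event 6: SEND 2->3: VV[2][2]++ -> VV[2]=[0, 1, 5, 0], msg_vec=[0, 1, 5, 0]; VV[3]=max(VV[3],msg_vec) then VV[3][3]++ -> VV[3]=[0, 1, 5, 2]
Event 7: LOCAL 0: VV[0][0]++ -> VV[0]=[1, 0, 0, 0]
Event 8: LOCAL 3: VV[3][3]++ -> VV[3]=[0, 1, 5, 3]
Event 9: LOCAL 2: VV[2][2]++ -> VV[2]=[0, 1, 6, 0]
Event 2 stamp: [0, 1, 0, 0]
Event 4 stamp: [0, 1, 3, 0]
[0, 1, 0, 0] <= [0, 1, 3, 0]? True. Equal? False. Happens-before: True

Answer: yes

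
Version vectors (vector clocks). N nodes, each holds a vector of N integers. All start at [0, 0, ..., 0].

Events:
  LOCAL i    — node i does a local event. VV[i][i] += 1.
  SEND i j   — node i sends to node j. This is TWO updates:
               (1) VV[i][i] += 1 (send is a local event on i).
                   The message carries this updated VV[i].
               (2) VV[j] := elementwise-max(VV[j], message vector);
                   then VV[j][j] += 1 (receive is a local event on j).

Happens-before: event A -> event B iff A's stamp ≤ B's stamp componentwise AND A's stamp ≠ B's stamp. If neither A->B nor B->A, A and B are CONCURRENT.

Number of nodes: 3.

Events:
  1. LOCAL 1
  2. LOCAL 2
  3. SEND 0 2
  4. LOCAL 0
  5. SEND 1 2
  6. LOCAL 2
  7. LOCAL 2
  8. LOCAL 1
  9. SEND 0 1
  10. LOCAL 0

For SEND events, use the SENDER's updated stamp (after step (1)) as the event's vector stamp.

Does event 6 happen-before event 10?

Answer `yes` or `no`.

Answer: no

Derivation:
Initial: VV[0]=[0, 0, 0]
Initial: VV[1]=[0, 0, 0]
Initial: VV[2]=[0, 0, 0]
Event 1: LOCAL 1: VV[1][1]++ -> VV[1]=[0, 1, 0]
Event 2: LOCAL 2: VV[2][2]++ -> VV[2]=[0, 0, 1]
Event 3: SEND 0->2: VV[0][0]++ -> VV[0]=[1, 0, 0], msg_vec=[1, 0, 0]; VV[2]=max(VV[2],msg_vec) then VV[2][2]++ -> VV[2]=[1, 0, 2]
Event 4: LOCAL 0: VV[0][0]++ -> VV[0]=[2, 0, 0]
Event 5: SEND 1->2: VV[1][1]++ -> VV[1]=[0, 2, 0], msg_vec=[0, 2, 0]; VV[2]=max(VV[2],msg_vec) then VV[2][2]++ -> VV[2]=[1, 2, 3]
Event 6: LOCAL 2: VV[2][2]++ -> VV[2]=[1, 2, 4]
Event 7: LOCAL 2: VV[2][2]++ -> VV[2]=[1, 2, 5]
Event 8: LOCAL 1: VV[1][1]++ -> VV[1]=[0, 3, 0]
Event 9: SEND 0->1: VV[0][0]++ -> VV[0]=[3, 0, 0], msg_vec=[3, 0, 0]; VV[1]=max(VV[1],msg_vec) then VV[1][1]++ -> VV[1]=[3, 4, 0]
Event 10: LOCAL 0: VV[0][0]++ -> VV[0]=[4, 0, 0]
Event 6 stamp: [1, 2, 4]
Event 10 stamp: [4, 0, 0]
[1, 2, 4] <= [4, 0, 0]? False. Equal? False. Happens-before: False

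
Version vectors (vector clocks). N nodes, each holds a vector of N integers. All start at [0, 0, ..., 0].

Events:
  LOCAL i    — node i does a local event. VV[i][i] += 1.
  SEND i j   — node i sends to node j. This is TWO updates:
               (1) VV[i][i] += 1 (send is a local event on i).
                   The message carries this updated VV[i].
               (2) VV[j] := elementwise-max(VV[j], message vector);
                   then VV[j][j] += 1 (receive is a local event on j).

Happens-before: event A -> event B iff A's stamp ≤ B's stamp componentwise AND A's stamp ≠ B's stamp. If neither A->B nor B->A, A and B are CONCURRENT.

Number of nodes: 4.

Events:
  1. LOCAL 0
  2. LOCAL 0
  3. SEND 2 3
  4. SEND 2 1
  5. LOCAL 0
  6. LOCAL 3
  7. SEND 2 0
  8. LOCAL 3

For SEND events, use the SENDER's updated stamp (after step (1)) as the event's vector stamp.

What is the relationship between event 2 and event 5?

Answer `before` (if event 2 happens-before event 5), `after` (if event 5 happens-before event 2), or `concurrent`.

Answer: before

Derivation:
Initial: VV[0]=[0, 0, 0, 0]
Initial: VV[1]=[0, 0, 0, 0]
Initial: VV[2]=[0, 0, 0, 0]
Initial: VV[3]=[0, 0, 0, 0]
Event 1: LOCAL 0: VV[0][0]++ -> VV[0]=[1, 0, 0, 0]
Event 2: LOCAL 0: VV[0][0]++ -> VV[0]=[2, 0, 0, 0]
Event 3: SEND 2->3: VV[2][2]++ -> VV[2]=[0, 0, 1, 0], msg_vec=[0, 0, 1, 0]; VV[3]=max(VV[3],msg_vec) then VV[3][3]++ -> VV[3]=[0, 0, 1, 1]
Event 4: SEND 2->1: VV[2][2]++ -> VV[2]=[0, 0, 2, 0], msg_vec=[0, 0, 2, 0]; VV[1]=max(VV[1],msg_vec) then VV[1][1]++ -> VV[1]=[0, 1, 2, 0]
Event 5: LOCAL 0: VV[0][0]++ -> VV[0]=[3, 0, 0, 0]
Event 6: LOCAL 3: VV[3][3]++ -> VV[3]=[0, 0, 1, 2]
Event 7: SEND 2->0: VV[2][2]++ -> VV[2]=[0, 0, 3, 0], msg_vec=[0, 0, 3, 0]; VV[0]=max(VV[0],msg_vec) then VV[0][0]++ -> VV[0]=[4, 0, 3, 0]
Event 8: LOCAL 3: VV[3][3]++ -> VV[3]=[0, 0, 1, 3]
Event 2 stamp: [2, 0, 0, 0]
Event 5 stamp: [3, 0, 0, 0]
[2, 0, 0, 0] <= [3, 0, 0, 0]? True
[3, 0, 0, 0] <= [2, 0, 0, 0]? False
Relation: before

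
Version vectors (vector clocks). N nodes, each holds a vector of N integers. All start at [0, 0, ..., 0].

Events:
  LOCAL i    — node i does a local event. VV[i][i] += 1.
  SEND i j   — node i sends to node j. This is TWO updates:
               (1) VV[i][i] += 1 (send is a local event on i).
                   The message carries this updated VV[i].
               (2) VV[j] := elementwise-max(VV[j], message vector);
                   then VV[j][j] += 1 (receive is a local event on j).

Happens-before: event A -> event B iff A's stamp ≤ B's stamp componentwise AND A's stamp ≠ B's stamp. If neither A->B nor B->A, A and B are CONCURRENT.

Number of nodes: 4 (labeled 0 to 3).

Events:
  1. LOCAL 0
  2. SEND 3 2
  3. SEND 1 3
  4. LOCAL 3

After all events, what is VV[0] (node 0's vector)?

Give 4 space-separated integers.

Initial: VV[0]=[0, 0, 0, 0]
Initial: VV[1]=[0, 0, 0, 0]
Initial: VV[2]=[0, 0, 0, 0]
Initial: VV[3]=[0, 0, 0, 0]
Event 1: LOCAL 0: VV[0][0]++ -> VV[0]=[1, 0, 0, 0]
Event 2: SEND 3->2: VV[3][3]++ -> VV[3]=[0, 0, 0, 1], msg_vec=[0, 0, 0, 1]; VV[2]=max(VV[2],msg_vec) then VV[2][2]++ -> VV[2]=[0, 0, 1, 1]
Event 3: SEND 1->3: VV[1][1]++ -> VV[1]=[0, 1, 0, 0], msg_vec=[0, 1, 0, 0]; VV[3]=max(VV[3],msg_vec) then VV[3][3]++ -> VV[3]=[0, 1, 0, 2]
Event 4: LOCAL 3: VV[3][3]++ -> VV[3]=[0, 1, 0, 3]
Final vectors: VV[0]=[1, 0, 0, 0]; VV[1]=[0, 1, 0, 0]; VV[2]=[0, 0, 1, 1]; VV[3]=[0, 1, 0, 3]

Answer: 1 0 0 0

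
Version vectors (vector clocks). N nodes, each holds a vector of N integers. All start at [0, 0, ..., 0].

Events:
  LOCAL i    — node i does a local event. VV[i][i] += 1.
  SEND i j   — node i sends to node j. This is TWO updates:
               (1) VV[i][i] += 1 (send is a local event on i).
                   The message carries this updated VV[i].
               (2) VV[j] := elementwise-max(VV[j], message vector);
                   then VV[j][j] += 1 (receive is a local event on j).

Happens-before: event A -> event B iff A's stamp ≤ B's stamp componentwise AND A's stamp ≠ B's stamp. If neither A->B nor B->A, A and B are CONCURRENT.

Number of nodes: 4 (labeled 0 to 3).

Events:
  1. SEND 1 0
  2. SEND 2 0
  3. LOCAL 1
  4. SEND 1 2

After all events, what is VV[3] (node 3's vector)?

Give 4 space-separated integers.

Answer: 0 0 0 0

Derivation:
Initial: VV[0]=[0, 0, 0, 0]
Initial: VV[1]=[0, 0, 0, 0]
Initial: VV[2]=[0, 0, 0, 0]
Initial: VV[3]=[0, 0, 0, 0]
Event 1: SEND 1->0: VV[1][1]++ -> VV[1]=[0, 1, 0, 0], msg_vec=[0, 1, 0, 0]; VV[0]=max(VV[0],msg_vec) then VV[0][0]++ -> VV[0]=[1, 1, 0, 0]
Event 2: SEND 2->0: VV[2][2]++ -> VV[2]=[0, 0, 1, 0], msg_vec=[0, 0, 1, 0]; VV[0]=max(VV[0],msg_vec) then VV[0][0]++ -> VV[0]=[2, 1, 1, 0]
Event 3: LOCAL 1: VV[1][1]++ -> VV[1]=[0, 2, 0, 0]
Event 4: SEND 1->2: VV[1][1]++ -> VV[1]=[0, 3, 0, 0], msg_vec=[0, 3, 0, 0]; VV[2]=max(VV[2],msg_vec) then VV[2][2]++ -> VV[2]=[0, 3, 2, 0]
Final vectors: VV[0]=[2, 1, 1, 0]; VV[1]=[0, 3, 0, 0]; VV[2]=[0, 3, 2, 0]; VV[3]=[0, 0, 0, 0]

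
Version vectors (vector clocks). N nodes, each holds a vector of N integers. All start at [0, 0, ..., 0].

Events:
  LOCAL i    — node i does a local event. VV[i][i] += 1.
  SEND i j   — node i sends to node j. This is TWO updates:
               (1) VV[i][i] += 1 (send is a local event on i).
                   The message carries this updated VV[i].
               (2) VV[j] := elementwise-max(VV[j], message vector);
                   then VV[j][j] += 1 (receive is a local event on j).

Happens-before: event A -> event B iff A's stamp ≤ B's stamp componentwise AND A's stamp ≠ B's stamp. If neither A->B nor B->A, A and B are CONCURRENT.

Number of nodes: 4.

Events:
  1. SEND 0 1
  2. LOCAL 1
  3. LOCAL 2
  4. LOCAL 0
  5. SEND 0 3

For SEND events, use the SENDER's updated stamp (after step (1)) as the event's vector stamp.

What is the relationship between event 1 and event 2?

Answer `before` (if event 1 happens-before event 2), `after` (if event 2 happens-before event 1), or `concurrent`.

Initial: VV[0]=[0, 0, 0, 0]
Initial: VV[1]=[0, 0, 0, 0]
Initial: VV[2]=[0, 0, 0, 0]
Initial: VV[3]=[0, 0, 0, 0]
Event 1: SEND 0->1: VV[0][0]++ -> VV[0]=[1, 0, 0, 0], msg_vec=[1, 0, 0, 0]; VV[1]=max(VV[1],msg_vec) then VV[1][1]++ -> VV[1]=[1, 1, 0, 0]
Event 2: LOCAL 1: VV[1][1]++ -> VV[1]=[1, 2, 0, 0]
Event 3: LOCAL 2: VV[2][2]++ -> VV[2]=[0, 0, 1, 0]
Event 4: LOCAL 0: VV[0][0]++ -> VV[0]=[2, 0, 0, 0]
Event 5: SEND 0->3: VV[0][0]++ -> VV[0]=[3, 0, 0, 0], msg_vec=[3, 0, 0, 0]; VV[3]=max(VV[3],msg_vec) then VV[3][3]++ -> VV[3]=[3, 0, 0, 1]
Event 1 stamp: [1, 0, 0, 0]
Event 2 stamp: [1, 2, 0, 0]
[1, 0, 0, 0] <= [1, 2, 0, 0]? True
[1, 2, 0, 0] <= [1, 0, 0, 0]? False
Relation: before

Answer: before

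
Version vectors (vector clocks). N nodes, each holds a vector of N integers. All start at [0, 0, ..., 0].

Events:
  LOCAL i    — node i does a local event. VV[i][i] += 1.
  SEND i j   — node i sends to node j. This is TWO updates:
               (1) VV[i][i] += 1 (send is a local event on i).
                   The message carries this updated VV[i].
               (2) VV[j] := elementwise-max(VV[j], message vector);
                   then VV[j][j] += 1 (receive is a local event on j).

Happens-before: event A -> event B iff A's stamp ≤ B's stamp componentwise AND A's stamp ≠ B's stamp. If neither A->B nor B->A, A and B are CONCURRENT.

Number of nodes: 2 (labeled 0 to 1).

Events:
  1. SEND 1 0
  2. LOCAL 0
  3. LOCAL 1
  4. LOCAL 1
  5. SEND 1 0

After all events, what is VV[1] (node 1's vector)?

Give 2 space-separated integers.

Answer: 0 4

Derivation:
Initial: VV[0]=[0, 0]
Initial: VV[1]=[0, 0]
Event 1: SEND 1->0: VV[1][1]++ -> VV[1]=[0, 1], msg_vec=[0, 1]; VV[0]=max(VV[0],msg_vec) then VV[0][0]++ -> VV[0]=[1, 1]
Event 2: LOCAL 0: VV[0][0]++ -> VV[0]=[2, 1]
Event 3: LOCAL 1: VV[1][1]++ -> VV[1]=[0, 2]
Event 4: LOCAL 1: VV[1][1]++ -> VV[1]=[0, 3]
Event 5: SEND 1->0: VV[1][1]++ -> VV[1]=[0, 4], msg_vec=[0, 4]; VV[0]=max(VV[0],msg_vec) then VV[0][0]++ -> VV[0]=[3, 4]
Final vectors: VV[0]=[3, 4]; VV[1]=[0, 4]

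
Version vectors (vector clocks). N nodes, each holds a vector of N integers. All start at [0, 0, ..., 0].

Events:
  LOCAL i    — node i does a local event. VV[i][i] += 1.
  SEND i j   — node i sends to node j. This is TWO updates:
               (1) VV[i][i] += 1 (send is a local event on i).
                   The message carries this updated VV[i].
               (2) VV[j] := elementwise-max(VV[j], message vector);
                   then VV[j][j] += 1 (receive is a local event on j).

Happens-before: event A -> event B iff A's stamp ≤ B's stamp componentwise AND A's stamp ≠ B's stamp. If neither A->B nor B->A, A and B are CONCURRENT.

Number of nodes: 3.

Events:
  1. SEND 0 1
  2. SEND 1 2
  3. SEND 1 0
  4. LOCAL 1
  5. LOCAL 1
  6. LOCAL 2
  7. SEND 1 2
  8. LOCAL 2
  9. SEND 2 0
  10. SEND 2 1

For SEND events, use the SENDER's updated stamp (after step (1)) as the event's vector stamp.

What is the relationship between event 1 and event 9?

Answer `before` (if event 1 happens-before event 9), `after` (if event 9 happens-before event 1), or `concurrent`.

Initial: VV[0]=[0, 0, 0]
Initial: VV[1]=[0, 0, 0]
Initial: VV[2]=[0, 0, 0]
Event 1: SEND 0->1: VV[0][0]++ -> VV[0]=[1, 0, 0], msg_vec=[1, 0, 0]; VV[1]=max(VV[1],msg_vec) then VV[1][1]++ -> VV[1]=[1, 1, 0]
Event 2: SEND 1->2: VV[1][1]++ -> VV[1]=[1, 2, 0], msg_vec=[1, 2, 0]; VV[2]=max(VV[2],msg_vec) then VV[2][2]++ -> VV[2]=[1, 2, 1]
Event 3: SEND 1->0: VV[1][1]++ -> VV[1]=[1, 3, 0], msg_vec=[1, 3, 0]; VV[0]=max(VV[0],msg_vec) then VV[0][0]++ -> VV[0]=[2, 3, 0]
Event 4: LOCAL 1: VV[1][1]++ -> VV[1]=[1, 4, 0]
Event 5: LOCAL 1: VV[1][1]++ -> VV[1]=[1, 5, 0]
Event 6: LOCAL 2: VV[2][2]++ -> VV[2]=[1, 2, 2]
Event 7: SEND 1->2: VV[1][1]++ -> VV[1]=[1, 6, 0], msg_vec=[1, 6, 0]; VV[2]=max(VV[2],msg_vec) then VV[2][2]++ -> VV[2]=[1, 6, 3]
Event 8: LOCAL 2: VV[2][2]++ -> VV[2]=[1, 6, 4]
Event 9: SEND 2->0: VV[2][2]++ -> VV[2]=[1, 6, 5], msg_vec=[1, 6, 5]; VV[0]=max(VV[0],msg_vec) then VV[0][0]++ -> VV[0]=[3, 6, 5]
Event 10: SEND 2->1: VV[2][2]++ -> VV[2]=[1, 6, 6], msg_vec=[1, 6, 6]; VV[1]=max(VV[1],msg_vec) then VV[1][1]++ -> VV[1]=[1, 7, 6]
Event 1 stamp: [1, 0, 0]
Event 9 stamp: [1, 6, 5]
[1, 0, 0] <= [1, 6, 5]? True
[1, 6, 5] <= [1, 0, 0]? False
Relation: before

Answer: before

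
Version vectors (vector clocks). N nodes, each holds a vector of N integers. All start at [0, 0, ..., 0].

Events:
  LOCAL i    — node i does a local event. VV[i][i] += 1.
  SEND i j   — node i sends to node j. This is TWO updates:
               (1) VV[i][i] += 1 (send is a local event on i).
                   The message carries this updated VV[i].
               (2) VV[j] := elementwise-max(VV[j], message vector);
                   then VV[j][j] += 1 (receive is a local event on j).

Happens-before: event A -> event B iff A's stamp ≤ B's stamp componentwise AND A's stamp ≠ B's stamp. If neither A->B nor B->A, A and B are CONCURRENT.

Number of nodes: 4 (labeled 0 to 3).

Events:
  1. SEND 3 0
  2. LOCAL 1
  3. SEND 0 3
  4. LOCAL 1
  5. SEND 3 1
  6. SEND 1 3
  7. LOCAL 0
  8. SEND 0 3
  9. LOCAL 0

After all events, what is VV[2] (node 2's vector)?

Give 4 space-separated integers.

Answer: 0 0 0 0

Derivation:
Initial: VV[0]=[0, 0, 0, 0]
Initial: VV[1]=[0, 0, 0, 0]
Initial: VV[2]=[0, 0, 0, 0]
Initial: VV[3]=[0, 0, 0, 0]
Event 1: SEND 3->0: VV[3][3]++ -> VV[3]=[0, 0, 0, 1], msg_vec=[0, 0, 0, 1]; VV[0]=max(VV[0],msg_vec) then VV[0][0]++ -> VV[0]=[1, 0, 0, 1]
Event 2: LOCAL 1: VV[1][1]++ -> VV[1]=[0, 1, 0, 0]
Event 3: SEND 0->3: VV[0][0]++ -> VV[0]=[2, 0, 0, 1], msg_vec=[2, 0, 0, 1]; VV[3]=max(VV[3],msg_vec) then VV[3][3]++ -> VV[3]=[2, 0, 0, 2]
Event 4: LOCAL 1: VV[1][1]++ -> VV[1]=[0, 2, 0, 0]
Event 5: SEND 3->1: VV[3][3]++ -> VV[3]=[2, 0, 0, 3], msg_vec=[2, 0, 0, 3]; VV[1]=max(VV[1],msg_vec) then VV[1][1]++ -> VV[1]=[2, 3, 0, 3]
Event 6: SEND 1->3: VV[1][1]++ -> VV[1]=[2, 4, 0, 3], msg_vec=[2, 4, 0, 3]; VV[3]=max(VV[3],msg_vec) then VV[3][3]++ -> VV[3]=[2, 4, 0, 4]
Event 7: LOCAL 0: VV[0][0]++ -> VV[0]=[3, 0, 0, 1]
Event 8: SEND 0->3: VV[0][0]++ -> VV[0]=[4, 0, 0, 1], msg_vec=[4, 0, 0, 1]; VV[3]=max(VV[3],msg_vec) then VV[3][3]++ -> VV[3]=[4, 4, 0, 5]
Event 9: LOCAL 0: VV[0][0]++ -> VV[0]=[5, 0, 0, 1]
Final vectors: VV[0]=[5, 0, 0, 1]; VV[1]=[2, 4, 0, 3]; VV[2]=[0, 0, 0, 0]; VV[3]=[4, 4, 0, 5]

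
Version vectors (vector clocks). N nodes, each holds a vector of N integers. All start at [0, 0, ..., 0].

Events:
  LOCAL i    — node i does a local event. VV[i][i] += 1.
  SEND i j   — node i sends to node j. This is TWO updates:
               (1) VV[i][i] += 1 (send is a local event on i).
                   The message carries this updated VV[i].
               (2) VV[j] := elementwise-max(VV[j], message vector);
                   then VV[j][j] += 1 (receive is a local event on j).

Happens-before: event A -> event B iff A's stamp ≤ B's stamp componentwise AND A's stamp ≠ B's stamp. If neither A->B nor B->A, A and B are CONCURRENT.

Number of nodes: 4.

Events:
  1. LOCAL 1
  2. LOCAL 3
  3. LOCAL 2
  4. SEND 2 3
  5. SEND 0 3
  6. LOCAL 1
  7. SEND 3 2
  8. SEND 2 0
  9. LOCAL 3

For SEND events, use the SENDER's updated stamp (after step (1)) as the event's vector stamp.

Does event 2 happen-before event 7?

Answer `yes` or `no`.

Initial: VV[0]=[0, 0, 0, 0]
Initial: VV[1]=[0, 0, 0, 0]
Initial: VV[2]=[0, 0, 0, 0]
Initial: VV[3]=[0, 0, 0, 0]
Event 1: LOCAL 1: VV[1][1]++ -> VV[1]=[0, 1, 0, 0]
Event 2: LOCAL 3: VV[3][3]++ -> VV[3]=[0, 0, 0, 1]
Event 3: LOCAL 2: VV[2][2]++ -> VV[2]=[0, 0, 1, 0]
Event 4: SEND 2->3: VV[2][2]++ -> VV[2]=[0, 0, 2, 0], msg_vec=[0, 0, 2, 0]; VV[3]=max(VV[3],msg_vec) then VV[3][3]++ -> VV[3]=[0, 0, 2, 2]
Event 5: SEND 0->3: VV[0][0]++ -> VV[0]=[1, 0, 0, 0], msg_vec=[1, 0, 0, 0]; VV[3]=max(VV[3],msg_vec) then VV[3][3]++ -> VV[3]=[1, 0, 2, 3]
Event 6: LOCAL 1: VV[1][1]++ -> VV[1]=[0, 2, 0, 0]
Event 7: SEND 3->2: VV[3][3]++ -> VV[3]=[1, 0, 2, 4], msg_vec=[1, 0, 2, 4]; VV[2]=max(VV[2],msg_vec) then VV[2][2]++ -> VV[2]=[1, 0, 3, 4]
Event 8: SEND 2->0: VV[2][2]++ -> VV[2]=[1, 0, 4, 4], msg_vec=[1, 0, 4, 4]; VV[0]=max(VV[0],msg_vec) then VV[0][0]++ -> VV[0]=[2, 0, 4, 4]
Event 9: LOCAL 3: VV[3][3]++ -> VV[3]=[1, 0, 2, 5]
Event 2 stamp: [0, 0, 0, 1]
Event 7 stamp: [1, 0, 2, 4]
[0, 0, 0, 1] <= [1, 0, 2, 4]? True. Equal? False. Happens-before: True

Answer: yes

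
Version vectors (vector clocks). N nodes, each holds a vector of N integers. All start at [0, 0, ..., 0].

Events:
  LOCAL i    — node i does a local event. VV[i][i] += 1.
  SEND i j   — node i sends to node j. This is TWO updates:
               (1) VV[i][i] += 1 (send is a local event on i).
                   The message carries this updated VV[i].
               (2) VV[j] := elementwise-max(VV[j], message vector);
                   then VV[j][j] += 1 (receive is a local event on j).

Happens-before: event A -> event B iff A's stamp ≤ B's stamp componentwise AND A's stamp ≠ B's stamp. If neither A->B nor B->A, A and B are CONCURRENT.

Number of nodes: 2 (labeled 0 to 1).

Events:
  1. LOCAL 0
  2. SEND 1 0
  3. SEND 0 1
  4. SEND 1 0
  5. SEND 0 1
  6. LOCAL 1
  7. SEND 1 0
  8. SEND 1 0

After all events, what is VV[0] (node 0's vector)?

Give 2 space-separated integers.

Answer: 7 7

Derivation:
Initial: VV[0]=[0, 0]
Initial: VV[1]=[0, 0]
Event 1: LOCAL 0: VV[0][0]++ -> VV[0]=[1, 0]
Event 2: SEND 1->0: VV[1][1]++ -> VV[1]=[0, 1], msg_vec=[0, 1]; VV[0]=max(VV[0],msg_vec) then VV[0][0]++ -> VV[0]=[2, 1]
Event 3: SEND 0->1: VV[0][0]++ -> VV[0]=[3, 1], msg_vec=[3, 1]; VV[1]=max(VV[1],msg_vec) then VV[1][1]++ -> VV[1]=[3, 2]
Event 4: SEND 1->0: VV[1][1]++ -> VV[1]=[3, 3], msg_vec=[3, 3]; VV[0]=max(VV[0],msg_vec) then VV[0][0]++ -> VV[0]=[4, 3]
Event 5: SEND 0->1: VV[0][0]++ -> VV[0]=[5, 3], msg_vec=[5, 3]; VV[1]=max(VV[1],msg_vec) then VV[1][1]++ -> VV[1]=[5, 4]
Event 6: LOCAL 1: VV[1][1]++ -> VV[1]=[5, 5]
Event 7: SEND 1->0: VV[1][1]++ -> VV[1]=[5, 6], msg_vec=[5, 6]; VV[0]=max(VV[0],msg_vec) then VV[0][0]++ -> VV[0]=[6, 6]
Event 8: SEND 1->0: VV[1][1]++ -> VV[1]=[5, 7], msg_vec=[5, 7]; VV[0]=max(VV[0],msg_vec) then VV[0][0]++ -> VV[0]=[7, 7]
Final vectors: VV[0]=[7, 7]; VV[1]=[5, 7]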